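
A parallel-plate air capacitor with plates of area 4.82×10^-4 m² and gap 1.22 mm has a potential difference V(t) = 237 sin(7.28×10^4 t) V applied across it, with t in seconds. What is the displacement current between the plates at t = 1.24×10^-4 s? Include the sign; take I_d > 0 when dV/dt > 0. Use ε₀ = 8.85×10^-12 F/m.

dE/dt = (V₀ω/d)·cos(ωt) with ωt = 9.0272 rad: (237)(7.28×10^4)(-0.9220)/(1.22×10^-3) = -1.304×10^10 V/(m·s).
I_d = ε₀ A dE/dt = (8.85×10^-12)(4.82×10^-4)(-1.304×10^10) = -5.56×10^-5 A.

-5.56×10^-5 A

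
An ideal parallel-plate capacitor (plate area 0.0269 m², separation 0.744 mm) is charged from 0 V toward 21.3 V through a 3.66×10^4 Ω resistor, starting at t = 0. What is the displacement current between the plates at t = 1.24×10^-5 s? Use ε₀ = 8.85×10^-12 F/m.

C = ε₀A/d = (8.85×10^-12)(0.0269)/(7.44×10^-4) = 3.200×10^-10 F, so τ = RC = 1.171×10^-5 s.
The conduction current is I(t) = (V₀/R) e^(−t/τ), and the displacement current between the plates equals it.
t/τ = 1.059; I_d = (21.3/3.66×10^4) · e^(−1.059) = (5.820×10^-4)(0.3468) = 2.02×10^-4 A.

2.02×10^-4 A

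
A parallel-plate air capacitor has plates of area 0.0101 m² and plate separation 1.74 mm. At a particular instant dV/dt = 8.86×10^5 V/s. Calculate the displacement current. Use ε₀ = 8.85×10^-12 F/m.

C = ε₀A/d = (8.85×10^-12)(0.0101)/(1.74×10^-3) = 5.137×10^-11 F.
I_d = C dV/dt = (5.137×10^-11)(8.86×10^5) = 4.55×10^-5 A.

4.55×10^-5 A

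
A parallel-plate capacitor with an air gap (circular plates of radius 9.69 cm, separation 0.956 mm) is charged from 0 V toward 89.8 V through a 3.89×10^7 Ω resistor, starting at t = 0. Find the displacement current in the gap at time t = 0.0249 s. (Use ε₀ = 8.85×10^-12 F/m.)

2.21×10^-7 A

C = ε₀A/d = (8.85×10^-12)(0.02950)/(9.56×10^-4) = 2.731×10^-10 F, so τ = RC = 0.01062 s.
The conduction current is I(t) = (V₀/R) e^(−t/τ), and the displacement current between the plates equals it.
t/τ = 2.345; I_d = (89.8/3.89×10^7) · e^(−2.345) = (2.308×10^-6)(0.09585) = 2.21×10^-7 A.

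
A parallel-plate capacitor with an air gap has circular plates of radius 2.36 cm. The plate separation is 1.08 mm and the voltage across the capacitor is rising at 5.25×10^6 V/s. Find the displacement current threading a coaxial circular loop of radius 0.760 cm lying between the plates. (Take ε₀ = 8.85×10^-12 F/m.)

7.81×10^-6 A

dE/dt = (dV/dt)/d = 4.861×10^9 V/(m·s); I_d = ε₀(πR²)(dE/dt) = (8.85×10^-12)(1.750×10^-3)(4.861×10^9) = 7.528×10^-5 A.
Through an area πr² the displacement current is I_d·(πr²/πR²) = I_d (r/R)² = 7.81×10^-6 A.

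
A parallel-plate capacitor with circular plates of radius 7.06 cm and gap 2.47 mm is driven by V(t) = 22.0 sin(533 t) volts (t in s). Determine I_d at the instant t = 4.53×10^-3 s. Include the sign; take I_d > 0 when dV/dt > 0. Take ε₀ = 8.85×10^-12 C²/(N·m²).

-4.92×10^-7 A

dE/dt = (V₀ω/d)·cos(ωt) with ωt = 2.41449 rad: (22.0)(533)(-0.7471)/(2.47×10^-3) = -3.547×10^6 V/(m·s).
I_d = ε₀ A dE/dt = (8.85×10^-12)(0.01566)(-3.547×10^6) = -4.92×10^-7 A.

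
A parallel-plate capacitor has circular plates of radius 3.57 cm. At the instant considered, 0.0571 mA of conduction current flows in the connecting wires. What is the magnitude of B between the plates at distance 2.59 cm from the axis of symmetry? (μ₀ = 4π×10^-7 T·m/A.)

2.32×10^-10 T

No conduction current crosses the gap, so I_d there equals the 5.71×10^-5 A in the leads.
For r < R the Ampère–Maxwell law gives B(2πr) = μ₀ I_d (r²/R²), so B = μ₀ I_d r/(2πR²) = (4π×10^-7)(5.71×10^-5)(0.0259)/(2π·0.0357²) = 2.32×10^-10 T.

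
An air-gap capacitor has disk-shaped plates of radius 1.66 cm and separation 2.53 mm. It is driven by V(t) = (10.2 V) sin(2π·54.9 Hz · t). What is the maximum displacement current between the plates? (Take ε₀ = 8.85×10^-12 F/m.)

(dE/dt)_max = V₀ω/d = 1.391×10^6 V/(m·s); ω = 2πf = 344.9 rad/s.
I_d,max = ε₀ A (dE/dt)_max = (8.85×10^-12)(8.657×10^-4)(1.391×10^6) = 1.07×10^-8 A.

1.07×10^-8 A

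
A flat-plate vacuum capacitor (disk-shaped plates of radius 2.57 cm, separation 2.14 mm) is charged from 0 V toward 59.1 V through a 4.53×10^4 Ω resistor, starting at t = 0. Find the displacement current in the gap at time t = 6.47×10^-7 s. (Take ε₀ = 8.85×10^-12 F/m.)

With C = ε₀A/d = (8.85×10^-12)(2.075×10^-3)/(2.14×10^-3) = 8.581×10^-12 F, the time constant is τ = RC = 3.887×10^-7 s, so t/τ = 1.665 and e^(−t/τ) = 0.1892.
I_d = I_cond = (V₀/R) e^(−t/τ) = (1.305×10^-3)(0.1892) = 2.47×10^-4 A.

2.47×10^-4 A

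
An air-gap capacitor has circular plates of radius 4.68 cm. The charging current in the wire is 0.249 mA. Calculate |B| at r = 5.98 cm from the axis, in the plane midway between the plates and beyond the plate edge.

8.33×10^-10 T

No conduction current crosses the gap, so I_d there equals the 2.49×10^-4 A in the leads.
For r ≥ R the full I_d is enclosed: B = μ₀ I_d/(2πr) = (4π×10^-7)(2.49×10^-4)/(2π·0.0598) = 8.33×10^-10 T.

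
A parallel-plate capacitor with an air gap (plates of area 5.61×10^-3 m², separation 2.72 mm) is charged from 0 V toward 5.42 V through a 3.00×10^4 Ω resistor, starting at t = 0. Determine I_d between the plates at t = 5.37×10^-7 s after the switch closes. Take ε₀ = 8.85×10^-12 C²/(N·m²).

With C = ε₀A/d = (8.85×10^-12)(5.61×10^-3)/(2.72×10^-3) = 1.825×10^-11 F, the time constant is τ = RC = 5.475×10^-7 s, so t/τ = 0.9808 and e^(−t/τ) = 0.3750.
I_d = I_cond = (V₀/R) e^(−t/τ) = (1.807×10^-4)(0.3750) = 6.78×10^-5 A.

6.78×10^-5 A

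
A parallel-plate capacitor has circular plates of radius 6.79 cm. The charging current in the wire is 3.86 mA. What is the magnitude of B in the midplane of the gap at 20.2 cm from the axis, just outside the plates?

No conduction current crosses the gap, so I_d there equals the 3.86×10^-3 A in the leads.
Outside the plates the loop encloses all of I_d, so B·2πr = μ₀ I_d and B = 3.82×10^-9 T.

3.82×10^-9 T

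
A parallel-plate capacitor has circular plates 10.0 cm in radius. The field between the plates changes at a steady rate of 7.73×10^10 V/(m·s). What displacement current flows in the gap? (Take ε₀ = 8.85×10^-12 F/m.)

I_d = ε₀ A (dE/dt) = (8.85×10^-12)(0.03142 m²)(7.73×10^10) = 0.0215 A.

0.0215 A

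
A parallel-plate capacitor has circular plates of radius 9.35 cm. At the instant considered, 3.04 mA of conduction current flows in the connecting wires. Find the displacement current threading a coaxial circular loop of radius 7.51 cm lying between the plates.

No conduction current crosses the gap, so I_d there equals the 3.04×10^-3 A in the leads.
The field is uniform, so I_d,enc = I_d (r/R)² = (3.04×10^-3)(7.51/9.35)² = 1.96×10^-3 A.

1.96×10^-3 A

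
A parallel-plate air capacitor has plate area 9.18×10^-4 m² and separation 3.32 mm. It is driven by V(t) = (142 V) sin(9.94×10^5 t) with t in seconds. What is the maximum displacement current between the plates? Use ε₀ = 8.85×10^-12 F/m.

3.45×10^-4 A

C = ε₀A/d = (8.85×10^-12)(9.18×10^-4)/(3.32×10^-3) = 2.447×10^-12 F; ω = 9.94×10^5 rad/s.
I_d = C dV/dt, so |I_d|_max = C V₀ ω = (2.447×10^-12)(142)(9.94×10^5) = 3.45×10^-4 A.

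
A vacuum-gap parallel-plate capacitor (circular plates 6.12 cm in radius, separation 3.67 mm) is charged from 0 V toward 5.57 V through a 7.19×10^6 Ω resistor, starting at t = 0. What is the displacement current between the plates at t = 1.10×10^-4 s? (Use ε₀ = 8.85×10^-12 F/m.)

With C = ε₀A/d = (8.85×10^-12)(0.01177)/(3.67×10^-3) = 2.838×10^-11 F, the time constant is τ = RC = 2.041×10^-4 s, so t/τ = 0.5390 and e^(−t/τ) = 0.5833.
I_d = I_cond = (V₀/R) e^(−t/τ) = (7.747×10^-7)(0.5833) = 4.52×10^-7 A.

4.52×10^-7 A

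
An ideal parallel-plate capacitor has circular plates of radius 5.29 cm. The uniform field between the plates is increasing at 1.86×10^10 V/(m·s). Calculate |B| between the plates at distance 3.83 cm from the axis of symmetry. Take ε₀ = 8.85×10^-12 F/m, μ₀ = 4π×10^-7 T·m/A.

3.96×10^-9 T

Total displacement current: I_d = ε₀(πR²)(dE/dt) = (8.85×10^-12)(8.791×10^-3)(1.86×10^10) = 1.447×10^-3 A.
For r < R the Ampère–Maxwell law gives B(2πr) = μ₀ I_d (r²/R²), so B = μ₀ I_d r/(2πR²) = (4π×10^-7)(1.447×10^-3)(0.0383)/(2π·0.0529²) = 3.96×10^-9 T.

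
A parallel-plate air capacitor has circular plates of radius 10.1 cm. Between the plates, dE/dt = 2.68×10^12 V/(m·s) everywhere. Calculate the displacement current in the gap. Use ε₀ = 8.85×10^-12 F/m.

The displacement current is ε₀ times dΦ_E/dt = ε₀ A dE/dt = (8.85×10^-12)(0.03205)(2.68×10^12) = 0.760 A.

0.760 A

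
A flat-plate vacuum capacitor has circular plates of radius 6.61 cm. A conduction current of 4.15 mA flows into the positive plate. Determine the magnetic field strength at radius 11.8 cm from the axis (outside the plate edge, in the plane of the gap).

No conduction current crosses the gap, so I_d there equals the 4.15×10^-3 A in the leads.
Outside the plates the loop encloses all of I_d, so B·2πr = μ₀ I_d and B = 7.03×10^-9 T.

7.03×10^-9 T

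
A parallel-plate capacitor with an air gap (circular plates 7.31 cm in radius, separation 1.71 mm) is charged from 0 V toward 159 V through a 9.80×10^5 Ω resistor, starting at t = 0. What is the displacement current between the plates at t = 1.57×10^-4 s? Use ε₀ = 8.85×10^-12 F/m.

C = ε₀A/d = (8.85×10^-12)(0.01679)/(1.71×10^-3) = 8.690×10^-11 F, so τ = RC = 8.516×10^-5 s.
The conduction current is I(t) = (V₀/R) e^(−t/τ), and the displacement current between the plates equals it.
t/τ = 1.844; I_d = (159/9.80×10^5) · e^(−1.844) = (1.622×10^-4)(0.1582) = 2.57×10^-5 A.

2.57×10^-5 A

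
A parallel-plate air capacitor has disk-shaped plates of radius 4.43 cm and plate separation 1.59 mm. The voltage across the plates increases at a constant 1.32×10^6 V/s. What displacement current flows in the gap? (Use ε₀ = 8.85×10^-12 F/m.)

C = ε₀A/d = (8.85×10^-12)(6.165×10^-3)/(1.59×10^-3) = 3.431×10^-11 F.
I_d = C dV/dt = (3.431×10^-11)(1.32×10^6) = 4.53×10^-5 A.

4.53×10^-5 A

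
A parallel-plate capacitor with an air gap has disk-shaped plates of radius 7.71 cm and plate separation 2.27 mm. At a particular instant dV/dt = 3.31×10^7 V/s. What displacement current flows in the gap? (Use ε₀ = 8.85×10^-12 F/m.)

2.41×10^-3 A

The displacement current equals the charging current C dV/dt. With C = ε₀A/d = (8.85×10^-12)(0.01867)/(2.27×10^-3) = 7.279×10^-11 F, I_d = (7.279×10^-11)(3.31×10^7) = 2.41×10^-3 A.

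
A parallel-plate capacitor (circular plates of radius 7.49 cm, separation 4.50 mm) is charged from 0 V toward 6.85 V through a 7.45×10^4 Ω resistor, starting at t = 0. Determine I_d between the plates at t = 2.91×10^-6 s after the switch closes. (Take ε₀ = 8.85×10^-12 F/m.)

With C = ε₀A/d = (8.85×10^-12)(0.01762)/(4.50×10^-3) = 3.465×10^-11 F, the time constant is τ = RC = 2.581×10^-6 s, so t/τ = 1.127 and e^(−t/τ) = 0.3240.
I_d = I_cond = (V₀/R) e^(−t/τ) = (9.195×10^-5)(0.3240) = 2.98×10^-5 A.

2.98×10^-5 A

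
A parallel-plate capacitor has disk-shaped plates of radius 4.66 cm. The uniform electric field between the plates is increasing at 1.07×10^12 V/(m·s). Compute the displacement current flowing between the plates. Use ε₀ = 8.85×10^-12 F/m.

I_d = ε₀ A (dE/dt) = (8.85×10^-12)(6.822×10^-3 m²)(1.07×10^12) = 0.0646 A.

0.0646 A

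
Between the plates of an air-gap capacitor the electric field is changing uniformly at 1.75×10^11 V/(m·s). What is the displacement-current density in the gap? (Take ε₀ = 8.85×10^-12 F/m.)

1.55 A/m²

J_d = ε₀ ∂E/∂t, so J_d = 1.55 A/m².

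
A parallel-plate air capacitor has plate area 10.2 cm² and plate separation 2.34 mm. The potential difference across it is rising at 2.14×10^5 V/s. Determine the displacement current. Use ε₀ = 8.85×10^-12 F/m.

The displacement current equals the charging current C dV/dt. With C = ε₀A/d = (8.85×10^-12)(1.02×10^-3)/(2.34×10^-3) = 3.858×10^-12 F, I_d = (3.858×10^-12)(2.14×10^5) = 8.26×10^-7 A.

8.26×10^-7 A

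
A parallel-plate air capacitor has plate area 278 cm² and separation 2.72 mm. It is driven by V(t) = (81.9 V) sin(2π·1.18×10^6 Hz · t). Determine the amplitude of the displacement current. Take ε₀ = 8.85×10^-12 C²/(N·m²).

The displacement current equals the conduction current C dV/dt, which peaks at C V₀ ω.
With C = ε₀A/d = (8.85×10^-12)(0.0278)/(2.72×10^-3) = 9.045×10^-11 F and ω = 2πf = 7.414×10^6 rad/s, I_d,max = (9.045×10^-11)(81.9)(7.414×10^6) = 0.0549 A.

0.0549 A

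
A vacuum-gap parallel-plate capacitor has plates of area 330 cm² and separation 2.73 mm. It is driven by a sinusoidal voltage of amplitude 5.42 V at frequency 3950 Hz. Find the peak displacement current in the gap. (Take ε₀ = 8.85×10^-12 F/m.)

C = ε₀A/d = (8.85×10^-12)(0.0330)/(2.73×10^-3) = 1.070×10^-10 F; ω = 2πf = 2.482×10^4 rad/s.
I_d = C dV/dt, so |I_d|_max = C V₀ ω = (1.070×10^-10)(5.42)(2.482×10^4) = 1.44×10^-5 A.

1.44×10^-5 A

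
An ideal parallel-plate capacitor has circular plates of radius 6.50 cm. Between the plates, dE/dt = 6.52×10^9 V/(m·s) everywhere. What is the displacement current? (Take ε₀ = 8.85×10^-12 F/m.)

7.66×10^-4 A

The displacement current is ε₀ times dΦ_E/dt = ε₀ A dE/dt = (8.85×10^-12)(0.01327)(6.52×10^9) = 7.66×10^-4 A.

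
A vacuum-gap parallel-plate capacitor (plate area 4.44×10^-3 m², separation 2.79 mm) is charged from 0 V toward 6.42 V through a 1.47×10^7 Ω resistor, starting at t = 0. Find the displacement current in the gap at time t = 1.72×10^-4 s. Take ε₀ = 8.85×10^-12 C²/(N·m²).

With C = ε₀A/d = (8.85×10^-12)(4.44×10^-3)/(2.79×10^-3) = 1.408×10^-11 F, the time constant is τ = RC = 2.070×10^-4 s, so t/τ = 0.8309 and e^(−t/τ) = 0.4357.
I_d = I_cond = (V₀/R) e^(−t/τ) = (4.367×10^-7)(0.4357) = 1.90×10^-7 A.

1.90×10^-7 A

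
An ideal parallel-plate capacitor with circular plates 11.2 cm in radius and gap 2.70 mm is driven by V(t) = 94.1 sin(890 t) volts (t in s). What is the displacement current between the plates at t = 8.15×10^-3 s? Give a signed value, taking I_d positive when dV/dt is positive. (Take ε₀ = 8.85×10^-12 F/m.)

6.11×10^-6 A

C = ε₀A/d = (8.85×10^-12)(0.03941)/(2.70×10^-3) = 1.292×10^-10 F. dV/dt = V₀ω·cos(ωt); at ωt = 7.2535 rad this factor is 0.5650.
I_d = C dV/dt = (1.292×10^-10)(94.1)(890)(0.5650) = 6.11×10^-6 A.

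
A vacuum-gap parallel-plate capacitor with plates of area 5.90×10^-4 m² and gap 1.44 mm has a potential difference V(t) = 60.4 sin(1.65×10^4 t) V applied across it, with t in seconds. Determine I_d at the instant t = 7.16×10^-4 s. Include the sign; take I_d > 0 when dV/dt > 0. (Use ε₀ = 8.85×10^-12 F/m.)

dE/dt = (V₀ω/d)·cos(ωt) with ωt = 11.814 rad: (60.4)(1.65×10^4)(0.7301)/(1.44×10^-3) = 5.053×10^8 V/(m·s).
I_d = ε₀ A dE/dt = (8.85×10^-12)(5.90×10^-4)(5.053×10^8) = 2.64×10^-6 A.

2.64×10^-6 A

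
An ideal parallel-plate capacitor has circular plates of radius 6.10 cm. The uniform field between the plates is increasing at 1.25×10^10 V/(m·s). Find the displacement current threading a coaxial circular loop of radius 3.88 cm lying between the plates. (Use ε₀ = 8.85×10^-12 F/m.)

Total displacement current: I_d = ε₀(πR²)(dE/dt) = (8.85×10^-12)(0.01169)(1.25×10^10) = 1.293×10^-3 A.
The field is uniform, so I_d,enc = I_d (r/R)² = (1.293×10^-3)(3.88/6.10)² = 5.23×10^-4 A.

5.23×10^-4 A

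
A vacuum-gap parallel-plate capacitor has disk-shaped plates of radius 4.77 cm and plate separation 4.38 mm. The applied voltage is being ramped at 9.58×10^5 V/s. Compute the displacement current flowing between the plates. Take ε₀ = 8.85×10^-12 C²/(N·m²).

1.38×10^-5 A

C = ε₀A/d = (8.85×10^-12)(7.148×10^-3)/(4.38×10^-3) = 1.444×10^-11 F.
I_d = C dV/dt = (1.444×10^-11)(9.58×10^5) = 1.38×10^-5 A.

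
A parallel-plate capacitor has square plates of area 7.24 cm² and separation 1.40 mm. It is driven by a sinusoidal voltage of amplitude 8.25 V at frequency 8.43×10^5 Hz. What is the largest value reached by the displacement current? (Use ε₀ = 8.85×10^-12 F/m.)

2.00×10^-4 A

The displacement current equals the conduction current C dV/dt, which peaks at C V₀ ω.
With C = ε₀A/d = (8.85×10^-12)(7.24×10^-4)/(1.40×10^-3) = 4.577×10^-12 F and ω = 2πf = 5.297×10^6 rad/s, I_d,max = (4.577×10^-12)(8.25)(5.297×10^6) = 2.00×10^-4 A.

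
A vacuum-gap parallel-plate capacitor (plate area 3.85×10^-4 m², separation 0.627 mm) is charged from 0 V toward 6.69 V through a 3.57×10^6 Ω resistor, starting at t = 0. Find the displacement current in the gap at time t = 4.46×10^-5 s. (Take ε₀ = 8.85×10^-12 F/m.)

With C = ε₀A/d = (8.85×10^-12)(3.85×10^-4)/(6.27×10^-4) = 5.434×10^-12 F, the time constant is τ = RC = 1.940×10^-5 s, so t/τ = 2.299 and e^(−t/τ) = 0.1004.
I_d = I_cond = (V₀/R) e^(−t/τ) = (1.874×10^-6)(0.1004) = 1.88×10^-7 A.

1.88×10^-7 A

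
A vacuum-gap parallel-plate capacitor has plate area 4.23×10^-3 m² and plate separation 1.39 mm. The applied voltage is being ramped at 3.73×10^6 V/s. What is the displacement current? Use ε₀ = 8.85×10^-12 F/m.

The field between the plates is E = V/d, so dE/dt = (3.73×10^6)/(1.39×10^-3 m) = 2.683×10^9 V/(m·s).
I_d = ε₀ A (dE/dt) = (8.85×10^-12)(4.23×10^-3)(2.683×10^9) = 1.00×10^-4 A.

1.00×10^-4 A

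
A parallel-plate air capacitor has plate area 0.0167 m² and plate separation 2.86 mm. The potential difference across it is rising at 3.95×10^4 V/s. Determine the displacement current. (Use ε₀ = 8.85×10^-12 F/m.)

2.04×10^-6 A

The displacement current equals the charging current C dV/dt. With C = ε₀A/d = (8.85×10^-12)(0.0167)/(2.86×10^-3) = 5.168×10^-11 F, I_d = (5.168×10^-11)(3.95×10^4) = 2.04×10^-6 A.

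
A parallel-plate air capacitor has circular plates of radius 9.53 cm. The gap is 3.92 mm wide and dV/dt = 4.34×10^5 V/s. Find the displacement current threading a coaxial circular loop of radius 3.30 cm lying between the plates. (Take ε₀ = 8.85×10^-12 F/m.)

With E = V/d, dE/dt = 1.107×10^8 V/(m·s) and πR² = 0.02853 m², giving I_d = ε₀ πR² dE/dt = 2.795×10^-5 A.
Through an area πr² the displacement current is I_d·(πr²/πR²) = I_d (r/R)² = 3.35×10^-6 A.

3.35×10^-6 A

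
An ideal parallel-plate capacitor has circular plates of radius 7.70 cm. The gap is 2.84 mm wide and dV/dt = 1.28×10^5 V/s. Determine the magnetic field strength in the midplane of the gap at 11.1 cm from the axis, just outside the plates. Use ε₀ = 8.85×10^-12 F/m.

With E = V/d, dE/dt = 4.507×10^7 V/(m·s) and πR² = 0.01863 m², giving I_d = ε₀ πR² dE/dt = 7.431×10^-6 A.
Outside the plates the loop encloses all of I_d, so B·2πr = μ₀ I_d and B = 1.34×10^-11 T.

1.34×10^-11 T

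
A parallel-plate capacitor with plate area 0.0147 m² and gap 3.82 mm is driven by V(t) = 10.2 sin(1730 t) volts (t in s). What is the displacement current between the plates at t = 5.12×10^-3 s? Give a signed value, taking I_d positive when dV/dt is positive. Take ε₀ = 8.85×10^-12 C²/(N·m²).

-5.07×10^-7 A

C = ε₀A/d = (8.85×10^-12)(0.0147)/(3.82×10^-3) = 3.406×10^-11 F. dV/dt = V₀ω·cos(ωt); at ωt = 8.8576 rad this factor is -0.8434.
I_d = C dV/dt = (3.406×10^-11)(10.2)(1730)(-0.8434) = -5.07×10^-7 A.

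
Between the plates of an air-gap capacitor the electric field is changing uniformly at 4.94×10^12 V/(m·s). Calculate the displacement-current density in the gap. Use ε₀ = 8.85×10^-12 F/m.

43.7 A/m²

J_d = ε₀ ∂E/∂t, so J_d = 43.7 A/m².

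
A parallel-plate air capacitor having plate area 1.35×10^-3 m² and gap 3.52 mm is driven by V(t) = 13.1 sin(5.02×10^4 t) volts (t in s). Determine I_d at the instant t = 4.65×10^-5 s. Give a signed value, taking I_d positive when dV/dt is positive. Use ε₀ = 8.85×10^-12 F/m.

dV/dt = (13.1)(5.02×10^4)·cos(2.3343) = -4.547×10^5 V/s.
I_d = C dV/dt with C = ε₀A/d = (8.85×10^-12)(1.35×10^-3)/(3.52×10^-3) = 3.394×10^-12 F, so I_d = (3.394×10^-12)(-4.547×10^5) = -1.54×10^-6 A.

-1.54×10^-6 A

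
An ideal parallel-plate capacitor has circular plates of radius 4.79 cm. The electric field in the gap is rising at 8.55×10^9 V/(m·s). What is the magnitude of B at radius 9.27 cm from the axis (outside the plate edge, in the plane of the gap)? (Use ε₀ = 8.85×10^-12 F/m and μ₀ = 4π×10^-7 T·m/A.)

Through the whole plate area (πR² = 7.208×10^-3 m²), I_d = ε₀ πR² dE/dt = 5.454×10^-4 A.
For r ≥ R the full I_d is enclosed: B = μ₀ I_d/(2πr) = (4π×10^-7)(5.454×10^-4)/(2π·0.0927) = 1.18×10^-9 T.

1.18×10^-9 T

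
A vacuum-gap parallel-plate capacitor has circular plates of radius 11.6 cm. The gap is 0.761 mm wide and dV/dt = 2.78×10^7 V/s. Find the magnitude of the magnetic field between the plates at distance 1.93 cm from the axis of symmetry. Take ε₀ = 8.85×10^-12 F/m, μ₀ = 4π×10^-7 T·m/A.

dE/dt = (dV/dt)/d = 3.653×10^10 V/(m·s); I_d = ε₀(πR²)(dE/dt) = (8.85×10^-12)(0.04227)(3.653×10^10) = 0.01367 A.
For r < R the Ampère–Maxwell law gives B(2πr) = μ₀ I_d (r²/R²), so B = μ₀ I_d r/(2πR²) = (4π×10^-7)(0.01367)(0.0193)/(2π·0.116²) = 3.92×10^-9 T.

3.92×10^-9 T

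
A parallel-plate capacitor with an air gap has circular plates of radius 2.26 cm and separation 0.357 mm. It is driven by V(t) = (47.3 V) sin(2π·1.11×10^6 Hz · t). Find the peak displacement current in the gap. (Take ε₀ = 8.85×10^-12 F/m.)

C = ε₀A/d = (8.85×10^-12)(1.605×10^-3)/(3.57×10^-4) = 3.979×10^-11 F; ω = 2πf = 6.974×10^6 rad/s.
I_d = C dV/dt, so |I_d|_max = C V₀ ω = (3.979×10^-11)(47.3)(6.974×10^6) = 0.0131 A.

0.0131 A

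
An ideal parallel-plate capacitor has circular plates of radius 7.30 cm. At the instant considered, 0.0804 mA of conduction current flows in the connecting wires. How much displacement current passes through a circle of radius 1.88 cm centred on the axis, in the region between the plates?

5.33×10^-6 A

No conduction current crosses the gap, so I_d there equals the 8.04×10^-5 A in the leads.
The field is uniform, so I_d,enc = I_d (r/R)² = (8.04×10^-5)(1.88/7.30)² = 5.33×10^-6 A.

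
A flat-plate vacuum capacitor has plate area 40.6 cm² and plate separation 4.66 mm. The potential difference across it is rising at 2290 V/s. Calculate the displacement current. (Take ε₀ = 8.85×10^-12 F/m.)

1.77×10^-8 A

The displacement current equals the charging current C dV/dt. With C = ε₀A/d = (8.85×10^-12)(4.06×10^-3)/(4.66×10^-3) = 7.711×10^-12 F, I_d = (7.711×10^-12)(2290) = 1.77×10^-8 A.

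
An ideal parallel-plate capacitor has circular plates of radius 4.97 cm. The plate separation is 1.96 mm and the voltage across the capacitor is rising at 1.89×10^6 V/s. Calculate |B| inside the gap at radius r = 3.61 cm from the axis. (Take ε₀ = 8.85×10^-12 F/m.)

I_d = C dV/dt with C = ε₀πR²/d = 3.504×10^-11 F, so I_d = (3.504×10^-11)(1.89×10^6) = 6.623×10^-5 A.
An Ampèrian loop of radius r encloses a fraction (r/R)² of I_d. Then B·2πr = μ₀ I_d (r/R)², giving B = μ₀ I_d r/(2πR²) = 1.94×10^-10 T.

1.94×10^-10 T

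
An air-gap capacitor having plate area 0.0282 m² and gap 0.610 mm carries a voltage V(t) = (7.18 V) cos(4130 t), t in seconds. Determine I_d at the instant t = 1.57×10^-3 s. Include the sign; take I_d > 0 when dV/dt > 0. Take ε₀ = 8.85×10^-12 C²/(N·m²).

-2.42×10^-6 A

dE/dt = (V₀ω/d)·−sin(ωt) with ωt = 6.4841 rad: (7.18)(4130)(-0.1996)/(6.10×10^-4) = -9.703×10^6 V/(m·s).
I_d = ε₀ A dE/dt = (8.85×10^-12)(0.0282)(-9.703×10^6) = -2.42×10^-6 A.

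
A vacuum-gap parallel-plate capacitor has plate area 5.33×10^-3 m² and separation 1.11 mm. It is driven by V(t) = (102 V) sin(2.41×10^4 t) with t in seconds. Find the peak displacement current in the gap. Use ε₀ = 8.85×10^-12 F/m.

C = ε₀A/d = (8.85×10^-12)(5.33×10^-3)/(1.11×10^-3) = 4.250×10^-11 F; ω = 2.41×10^4 rad/s.
I_d = C dV/dt, so |I_d|_max = C V₀ ω = (4.250×10^-11)(102)(2.41×10^4) = 1.04×10^-4 A.

1.04×10^-4 A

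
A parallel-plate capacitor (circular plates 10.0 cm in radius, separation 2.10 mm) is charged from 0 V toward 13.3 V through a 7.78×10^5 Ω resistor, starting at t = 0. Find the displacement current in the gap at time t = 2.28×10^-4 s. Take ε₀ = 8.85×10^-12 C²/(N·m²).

1.87×10^-6 A

With C = ε₀A/d = (8.85×10^-12)(0.03142)/(2.10×10^-3) = 1.324×10^-10 F, the time constant is τ = RC = 1.030×10^-4 s, so t/τ = 2.214 and e^(−t/τ) = 0.1093.
I_d = I_cond = (V₀/R) e^(−t/τ) = (1.710×10^-5)(0.1093) = 1.87×10^-6 A.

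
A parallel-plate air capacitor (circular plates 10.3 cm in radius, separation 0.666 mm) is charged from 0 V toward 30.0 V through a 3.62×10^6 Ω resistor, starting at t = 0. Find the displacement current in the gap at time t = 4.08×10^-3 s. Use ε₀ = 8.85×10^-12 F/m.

6.50×10^-7 A

C = ε₀A/d = (8.85×10^-12)(0.03333)/(6.66×10^-4) = 4.429×10^-10 F, so τ = RC = 1.603×10^-3 s.
The conduction current is I(t) = (V₀/R) e^(−t/τ), and the displacement current between the plates equals it.
t/τ = 2.545; I_d = (30.0/3.62×10^6) · e^(−2.545) = (8.287×10^-6)(0.07847) = 6.50×10^-7 A.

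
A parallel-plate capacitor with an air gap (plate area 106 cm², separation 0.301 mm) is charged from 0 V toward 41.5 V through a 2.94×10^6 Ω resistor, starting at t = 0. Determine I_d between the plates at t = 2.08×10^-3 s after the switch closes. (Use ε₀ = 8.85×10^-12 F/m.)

C = ε₀A/d = (8.85×10^-12)(0.0106)/(3.01×10^-4) = 3.117×10^-10 F, so τ = RC = 9.164×10^-4 s.
The conduction current is I(t) = (V₀/R) e^(−t/τ), and the displacement current between the plates equals it.
t/τ = 2.270; I_d = (41.5/2.94×10^6) · e^(−2.270) = (1.412×10^-5)(0.1033) = 1.46×10^-6 A.

1.46×10^-6 A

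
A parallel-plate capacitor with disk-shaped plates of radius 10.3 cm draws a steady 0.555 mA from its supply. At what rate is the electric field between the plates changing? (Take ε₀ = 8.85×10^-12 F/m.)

The displacement current between the plates equals the conduction current, I_d = 0.555 mA.
Since I_d = ε₀ A dE/dt, dE/dt = I_d/(ε₀A) = (5.55×10^-4)/((8.85×10^-12)(0.03333)) = 1.88×10^9 V/(m·s).

1.88×10^9 V/(m·s)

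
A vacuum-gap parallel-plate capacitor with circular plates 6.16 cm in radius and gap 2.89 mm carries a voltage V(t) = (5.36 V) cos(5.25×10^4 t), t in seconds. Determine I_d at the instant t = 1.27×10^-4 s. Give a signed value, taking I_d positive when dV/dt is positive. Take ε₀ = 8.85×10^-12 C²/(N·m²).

-3.85×10^-6 A

dE/dt = (V₀ω/d)·−sin(ωt) with ωt = 6.6675 rad: (5.36)(5.25×10^4)(-0.3749)/(2.89×10^-3) = -3.650×10^7 V/(m·s).
I_d = ε₀ A dE/dt = (8.85×10^-12)(0.01192)(-3.650×10^7) = -3.85×10^-6 A.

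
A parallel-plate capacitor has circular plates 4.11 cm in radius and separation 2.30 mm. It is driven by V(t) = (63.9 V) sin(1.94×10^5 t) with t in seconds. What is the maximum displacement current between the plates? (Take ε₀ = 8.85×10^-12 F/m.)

2.53×10^-4 A

The displacement current equals the conduction current C dV/dt, which peaks at C V₀ ω.
With C = ε₀A/d = (8.85×10^-12)(5.307×10^-3)/(2.30×10^-3) = 2.042×10^-11 F and ω = 1.94×10^5 rad/s, I_d,max = (2.042×10^-11)(63.9)(1.94×10^5) = 2.53×10^-4 A.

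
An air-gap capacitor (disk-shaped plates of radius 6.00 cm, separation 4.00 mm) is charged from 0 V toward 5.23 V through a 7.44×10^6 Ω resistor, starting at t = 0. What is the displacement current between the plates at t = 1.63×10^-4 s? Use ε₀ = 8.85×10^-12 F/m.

2.93×10^-7 A

C = ε₀A/d = (8.85×10^-12)(0.01131)/(4.00×10^-3) = 2.502×10^-11 F and τ = RC = 1.861×10^-4 s. I_d in the gap equals the RC charging current.
I_d(t) = (V₀/R) e^(−t/τ) = 7.030×10^-7 · e^(−0.8759) = 2.93×10^-7 A.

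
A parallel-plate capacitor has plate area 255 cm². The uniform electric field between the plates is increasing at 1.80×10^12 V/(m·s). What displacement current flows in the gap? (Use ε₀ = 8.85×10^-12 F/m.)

With a uniform field, Φ_E = EA, so I_d = ε₀ A dE/dt = 0.406 A.

0.406 A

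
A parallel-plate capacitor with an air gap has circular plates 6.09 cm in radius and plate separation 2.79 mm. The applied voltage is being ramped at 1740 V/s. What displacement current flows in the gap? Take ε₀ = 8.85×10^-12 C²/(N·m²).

The field between the plates is E = V/d, so dE/dt = (1740)/(2.79×10^-3 m) = 6.237×10^5 V/(m·s).
I_d = ε₀ A (dE/dt) = (8.85×10^-12)(0.01165)(6.237×10^5) = 6.43×10^-8 A.

6.43×10^-8 A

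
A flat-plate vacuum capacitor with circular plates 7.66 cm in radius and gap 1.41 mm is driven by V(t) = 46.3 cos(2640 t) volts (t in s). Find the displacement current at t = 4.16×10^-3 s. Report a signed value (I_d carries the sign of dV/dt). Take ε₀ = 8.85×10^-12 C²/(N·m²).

1.41×10^-5 A

C = ε₀A/d = (8.85×10^-12)(0.01843)/(1.41×10^-3) = 1.157×10^-10 F. dV/dt = V₀ω·−sin(ωt); at ωt = 10.9824 rad this factor is 0.9999.
I_d = C dV/dt = (1.157×10^-10)(46.3)(2640)(0.9999) = 1.41×10^-5 A.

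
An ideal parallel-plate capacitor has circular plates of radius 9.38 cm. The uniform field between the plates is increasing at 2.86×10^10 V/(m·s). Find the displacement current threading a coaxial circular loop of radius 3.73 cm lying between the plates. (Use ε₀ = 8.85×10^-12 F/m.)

1.11×10^-3 A

Total displacement current: I_d = ε₀(πR²)(dE/dt) = (8.85×10^-12)(0.02764)(2.86×10^10) = 6.996×10^-3 A.
Through an area πr² the displacement current is I_d·(πr²/πR²) = I_d (r/R)² = 1.11×10^-3 A.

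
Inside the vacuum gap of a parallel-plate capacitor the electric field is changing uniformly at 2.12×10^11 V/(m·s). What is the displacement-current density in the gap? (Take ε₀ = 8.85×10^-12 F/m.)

The displacement-current density is ε₀ ∂E/∂t = (8.85×10^-12)(2.12×10^11) = 1.88 A/m².

1.88 A/m²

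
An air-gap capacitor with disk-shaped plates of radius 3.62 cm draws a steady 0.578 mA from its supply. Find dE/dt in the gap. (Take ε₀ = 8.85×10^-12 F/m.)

Charge continuity gives I_d = I = 5.78×10^-4 A between the plates.
Inverting I_d = ε₀ A dE/dt gives dE/dt = 5.78×10^-4 / (8.85×10^-12 · 4.117×10^-3) = 1.59×10^10 V/(m·s).

1.59×10^10 V/(m·s)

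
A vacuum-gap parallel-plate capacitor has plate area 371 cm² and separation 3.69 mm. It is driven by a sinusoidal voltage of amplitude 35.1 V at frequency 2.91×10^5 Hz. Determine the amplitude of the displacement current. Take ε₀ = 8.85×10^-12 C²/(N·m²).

(dE/dt)_max = V₀ω/d = 1.739×10^10 V/(m·s); ω = 2πf = 1.828×10^6 rad/s.
I_d,max = ε₀ A (dE/dt)_max = (8.85×10^-12)(0.0371)(1.739×10^10) = 5.71×10^-3 A.

5.71×10^-3 A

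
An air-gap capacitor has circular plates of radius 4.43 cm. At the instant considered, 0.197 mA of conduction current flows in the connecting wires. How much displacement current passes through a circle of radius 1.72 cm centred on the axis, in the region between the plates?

By continuity the displacement current in the gap matches the conduction current: I_d = 1.97×10^-4 A.
Since J_d is uniform, the enclosed fraction is (r/R)² = 0.1507, giving I_d,enc = 2.97×10^-5 A.

2.97×10^-5 A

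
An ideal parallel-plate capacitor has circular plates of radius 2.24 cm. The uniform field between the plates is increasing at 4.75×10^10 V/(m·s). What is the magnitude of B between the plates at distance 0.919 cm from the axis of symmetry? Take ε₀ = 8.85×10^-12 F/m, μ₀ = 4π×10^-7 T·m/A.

2.43×10^-9 T

Through the whole plate area (πR² = 1.576×10^-3 m²), I_d = ε₀ πR² dE/dt = 6.625×10^-4 A.
An Ampèrian loop of radius r encloses a fraction (r/R)² of I_d. Then B·2πr = μ₀ I_d (r/R)², giving B = μ₀ I_d r/(2πR²) = 2.43×10^-9 T.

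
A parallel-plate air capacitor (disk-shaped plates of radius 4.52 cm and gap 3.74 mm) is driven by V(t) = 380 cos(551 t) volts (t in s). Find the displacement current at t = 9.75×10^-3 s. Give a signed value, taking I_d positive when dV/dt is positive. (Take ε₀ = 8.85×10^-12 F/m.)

C = ε₀A/d = (8.85×10^-12)(6.418×10^-3)/(3.74×10^-3) = 1.519×10^-11 F. dV/dt = V₀ω·−sin(ωt); at ωt = 5.37225 rad this factor is 0.7901.
I_d = C dV/dt = (1.519×10^-11)(380)(551)(0.7901) = 2.51×10^-6 A.

2.51×10^-6 A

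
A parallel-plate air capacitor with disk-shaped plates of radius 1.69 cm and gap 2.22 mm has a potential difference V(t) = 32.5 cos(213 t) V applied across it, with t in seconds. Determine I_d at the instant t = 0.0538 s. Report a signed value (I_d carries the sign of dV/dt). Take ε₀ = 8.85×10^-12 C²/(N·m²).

dE/dt = (V₀ω/d)·−sin(ωt) with ωt = 11.4594 rad: (32.5)(213)(0.8943)/(2.22×10^-3) = 2.789×10^6 V/(m·s).
I_d = ε₀ A dE/dt = (8.85×10^-12)(8.973×10^-4)(2.789×10^6) = 2.21×10^-8 A.

2.21×10^-8 A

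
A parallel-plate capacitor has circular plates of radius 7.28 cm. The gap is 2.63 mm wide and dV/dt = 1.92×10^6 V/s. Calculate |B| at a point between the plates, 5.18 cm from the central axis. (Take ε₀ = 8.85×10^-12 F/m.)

I_d = C dV/dt with C = ε₀πR²/d = 5.603×10^-11 F, so I_d = (5.603×10^-11)(1.92×10^6) = 1.076×10^-4 A.
For r < R the Ampère–Maxwell law gives B(2πr) = μ₀ I_d (r²/R²), so B = μ₀ I_d r/(2πR²) = (4π×10^-7)(1.076×10^-4)(0.0518)/(2π·0.0728²) = 2.10×10^-10 T.

2.10×10^-10 T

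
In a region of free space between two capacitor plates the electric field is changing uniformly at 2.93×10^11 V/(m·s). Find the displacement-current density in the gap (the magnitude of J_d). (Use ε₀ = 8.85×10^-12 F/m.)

2.59 A/m²

The displacement-current density is ε₀ ∂E/∂t = (8.85×10^-12)(2.93×10^11) = 2.59 A/m².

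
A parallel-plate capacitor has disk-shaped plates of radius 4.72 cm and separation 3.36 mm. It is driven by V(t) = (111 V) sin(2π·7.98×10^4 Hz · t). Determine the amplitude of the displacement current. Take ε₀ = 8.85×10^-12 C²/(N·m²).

The displacement current equals the conduction current C dV/dt, which peaks at C V₀ ω.
With C = ε₀A/d = (8.85×10^-12)(6.999×10^-3)/(3.36×10^-3) = 1.843×10^-11 F and ω = 2πf = 5.014×10^5 rad/s, I_d,max = (1.843×10^-11)(111)(5.014×10^5) = 1.03×10^-3 A.

1.03×10^-3 A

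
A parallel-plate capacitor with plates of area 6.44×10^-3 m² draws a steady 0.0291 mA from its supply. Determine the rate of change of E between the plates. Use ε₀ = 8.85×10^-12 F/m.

5.11×10^8 V/(m·s)

By continuity, I_d in the gap equals the 0.0291 mA flowing in the wire.
Since I_d = ε₀ A dE/dt, dE/dt = I_d/(ε₀A) = (2.91×10^-5)/((8.85×10^-12)(6.44×10^-3)) = 5.11×10^8 V/(m·s).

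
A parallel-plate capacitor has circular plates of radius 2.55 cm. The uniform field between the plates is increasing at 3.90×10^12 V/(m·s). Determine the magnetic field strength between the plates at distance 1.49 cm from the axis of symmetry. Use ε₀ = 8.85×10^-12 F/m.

3.23×10^-7 T

I_d = ε₀ dΦ_E/dt = ε₀ πR² (dE/dt) = (8.85×10^-12)(2.043×10^-3)(3.90×10^12) = 0.07051 A through the full plate area.
∮B·dl = μ₀ I_d,enc with I_d,enc = I_d r²/R² = 0.02407 A; so B = μ₀ I_d,enc/(2πr) = 3.23×10^-7 T.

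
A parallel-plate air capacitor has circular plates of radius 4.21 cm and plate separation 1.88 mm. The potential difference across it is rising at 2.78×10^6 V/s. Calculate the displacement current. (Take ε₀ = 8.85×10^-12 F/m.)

The displacement current equals the charging current C dV/dt. With C = ε₀A/d = (8.85×10^-12)(5.568×10^-3)/(1.88×10^-3) = 2.621×10^-11 F, I_d = (2.621×10^-11)(2.78×10^6) = 7.29×10^-5 A.

7.29×10^-5 A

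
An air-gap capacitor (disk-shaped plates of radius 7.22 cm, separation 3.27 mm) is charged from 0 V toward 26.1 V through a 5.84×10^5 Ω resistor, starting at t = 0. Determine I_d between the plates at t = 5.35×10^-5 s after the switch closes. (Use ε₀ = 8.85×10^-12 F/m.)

C = ε₀A/d = (8.85×10^-12)(0.01638)/(3.27×10^-3) = 4.433×10^-11 F, so τ = RC = 2.589×10^-5 s.
The conduction current is I(t) = (V₀/R) e^(−t/τ), and the displacement current between the plates equals it.
t/τ = 2.066; I_d = (26.1/5.84×10^5) · e^(−2.066) = (4.469×10^-5)(0.1267) = 5.66×10^-6 A.

5.66×10^-6 A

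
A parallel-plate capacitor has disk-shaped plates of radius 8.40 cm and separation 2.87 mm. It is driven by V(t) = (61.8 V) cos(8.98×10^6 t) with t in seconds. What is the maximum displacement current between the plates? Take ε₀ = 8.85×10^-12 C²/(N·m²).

0.0379 A

(dE/dt)_max = V₀ω/d = 1.934×10^11 V/(m·s); ω = 8.98×10^6 rad/s.
I_d,max = ε₀ A (dE/dt)_max = (8.85×10^-12)(0.02217)(1.934×10^11) = 0.0379 A.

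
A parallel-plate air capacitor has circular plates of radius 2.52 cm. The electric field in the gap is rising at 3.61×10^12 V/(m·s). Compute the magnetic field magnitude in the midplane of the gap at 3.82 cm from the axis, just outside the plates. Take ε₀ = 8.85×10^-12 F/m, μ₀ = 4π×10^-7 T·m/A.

3.34×10^-7 T

Total displacement current: I_d = ε₀(πR²)(dE/dt) = (8.85×10^-12)(1.995×10^-3)(3.61×10^12) = 0.06374 A.
With r > R the enclosed displacement current is the full I_d; B = μ₀ I_d / (2πr) = 3.34×10^-7 T.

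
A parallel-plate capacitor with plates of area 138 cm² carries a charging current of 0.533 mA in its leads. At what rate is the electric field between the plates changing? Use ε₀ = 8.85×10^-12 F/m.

Charge continuity gives I_d = I = 5.33×10^-4 A between the plates.
Then dE/dt = I_d/(ε₀A) = 4.36×10^9 V/(m·s).

4.36×10^9 V/(m·s)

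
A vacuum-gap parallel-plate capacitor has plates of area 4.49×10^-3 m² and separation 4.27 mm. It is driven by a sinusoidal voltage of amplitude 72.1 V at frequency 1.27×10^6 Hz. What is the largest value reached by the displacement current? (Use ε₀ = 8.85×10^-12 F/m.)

5.35×10^-3 A

(dE/dt)_max = V₀ω/d = 1.347×10^11 V/(m·s); ω = 2πf = 7.980×10^6 rad/s.
I_d,max = ε₀ A (dE/dt)_max = (8.85×10^-12)(4.49×10^-3)(1.347×10^11) = 5.35×10^-3 A.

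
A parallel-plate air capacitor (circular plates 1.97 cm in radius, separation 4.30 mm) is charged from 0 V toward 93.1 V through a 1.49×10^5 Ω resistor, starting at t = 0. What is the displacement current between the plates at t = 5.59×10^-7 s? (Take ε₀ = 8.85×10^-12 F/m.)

C = ε₀A/d = (8.85×10^-12)(1.219×10^-3)/(4.30×10^-3) = 2.509×10^-12 F and τ = RC = 3.738×10^-7 s. I_d in the gap equals the RC charging current.
I_d(t) = (V₀/R) e^(−t/τ) = 6.248×10^-4 · e^(−1.495) = 1.40×10^-4 A.

1.40×10^-4 A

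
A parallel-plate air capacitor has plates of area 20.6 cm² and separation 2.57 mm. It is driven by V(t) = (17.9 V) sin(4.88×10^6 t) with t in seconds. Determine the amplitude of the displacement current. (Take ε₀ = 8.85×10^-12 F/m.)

The displacement current equals the conduction current C dV/dt, which peaks at C V₀ ω.
With C = ε₀A/d = (8.85×10^-12)(2.06×10^-3)/(2.57×10^-3) = 7.094×10^-12 F and ω = 4.88×10^6 rad/s, I_d,max = (7.094×10^-12)(17.9)(4.88×10^6) = 6.20×10^-4 A.

6.20×10^-4 A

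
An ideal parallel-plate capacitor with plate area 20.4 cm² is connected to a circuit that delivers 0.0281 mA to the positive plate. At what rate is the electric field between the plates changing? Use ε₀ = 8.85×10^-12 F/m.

By continuity, I_d in the gap equals the 0.0281 mA flowing in the wire.
Inverting I_d = ε₀ A dE/dt gives dE/dt = 2.81×10^-5 / (8.85×10^-12 · 2.04×10^-3) = 1.56×10^9 V/(m·s).

1.56×10^9 V/(m·s)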